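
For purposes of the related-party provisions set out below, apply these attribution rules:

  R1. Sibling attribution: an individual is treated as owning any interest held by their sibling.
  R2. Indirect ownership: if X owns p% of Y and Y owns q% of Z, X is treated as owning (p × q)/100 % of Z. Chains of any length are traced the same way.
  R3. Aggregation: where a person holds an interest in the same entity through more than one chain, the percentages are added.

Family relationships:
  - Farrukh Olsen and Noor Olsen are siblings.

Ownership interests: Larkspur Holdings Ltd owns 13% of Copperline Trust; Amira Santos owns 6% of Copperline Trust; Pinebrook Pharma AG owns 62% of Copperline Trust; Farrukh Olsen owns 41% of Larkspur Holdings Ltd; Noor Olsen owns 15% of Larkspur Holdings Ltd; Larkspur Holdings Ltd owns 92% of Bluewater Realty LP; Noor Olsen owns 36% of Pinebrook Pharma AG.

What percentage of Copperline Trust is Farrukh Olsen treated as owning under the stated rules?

29.6%

By sibling attribution (R1), Farrukh Olsen is treated as also owning Noor Olsen's interest in Larkspur Holdings Ltd, giving 41% + 15% = 56%.
By sibling attribution (R1), Farrukh Olsen is treated as owning Noor Olsen's 36% interest in Pinebrook Pharma AG.
Chain via Larkspur Holdings Ltd (R2): 56% × 13% = 7.28% of Copperline Trust.
Chain via Pinebrook Pharma AG (R2): 36% × 62% = 22.32% of Copperline Trust.
Aggregating (R3): 7.28% + 22.32% = 29.6%.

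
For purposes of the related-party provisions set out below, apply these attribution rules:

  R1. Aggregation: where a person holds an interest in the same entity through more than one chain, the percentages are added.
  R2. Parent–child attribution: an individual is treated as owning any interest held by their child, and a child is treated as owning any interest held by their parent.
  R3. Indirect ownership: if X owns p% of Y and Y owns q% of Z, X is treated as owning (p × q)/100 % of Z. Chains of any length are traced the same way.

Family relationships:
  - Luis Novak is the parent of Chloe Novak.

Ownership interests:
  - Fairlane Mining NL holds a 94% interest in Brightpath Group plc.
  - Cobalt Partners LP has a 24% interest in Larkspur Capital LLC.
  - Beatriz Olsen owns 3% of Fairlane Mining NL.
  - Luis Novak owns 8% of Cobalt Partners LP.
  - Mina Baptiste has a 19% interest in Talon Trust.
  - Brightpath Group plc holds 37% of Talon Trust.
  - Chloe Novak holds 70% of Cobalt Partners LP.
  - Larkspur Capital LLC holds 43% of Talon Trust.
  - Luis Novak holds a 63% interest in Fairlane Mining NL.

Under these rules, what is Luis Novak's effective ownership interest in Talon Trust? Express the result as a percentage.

By parent–child attribution (R2), Luis Novak is treated as also owning Chloe Novak's interest in Cobalt Partners LP, giving 8% + 70% = 78%.
Chain via Cobalt Partners LP → Larkspur Capital LLC (R3): 78% × 24% × 43% = 8.0496% of Talon Trust.
Chain via Fairlane Mining NL → Brightpath Group plc (R3): 63% × 94% × 37% = 21.9114% of Talon Trust.
Aggregating (R1): 8.0496% + 21.9114% = 29.961%.

29.961%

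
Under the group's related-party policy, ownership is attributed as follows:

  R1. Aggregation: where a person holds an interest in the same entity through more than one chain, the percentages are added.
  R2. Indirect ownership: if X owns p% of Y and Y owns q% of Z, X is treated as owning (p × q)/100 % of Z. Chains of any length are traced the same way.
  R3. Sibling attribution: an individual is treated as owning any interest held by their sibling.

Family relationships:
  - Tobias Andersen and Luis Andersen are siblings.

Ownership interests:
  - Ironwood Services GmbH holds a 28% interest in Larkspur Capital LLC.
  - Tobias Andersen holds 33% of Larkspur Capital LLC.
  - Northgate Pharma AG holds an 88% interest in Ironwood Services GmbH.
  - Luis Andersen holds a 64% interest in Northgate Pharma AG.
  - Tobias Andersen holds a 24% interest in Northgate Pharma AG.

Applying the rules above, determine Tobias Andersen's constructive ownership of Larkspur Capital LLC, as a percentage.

By sibling attribution (R3), Tobias Andersen is treated as also owning Luis Andersen's interest in Northgate Pharma AG, giving 24% + 64% = 88%.
Chain via Northgate Pharma AG → Ironwood Services GmbH (R2): 88% × 88% × 28% = 21.6832% of Larkspur Capital LLC.
Direct interest in Larkspur Capital LLC: 33%.
Aggregating (R1): 21.6832% + 33% = 54.6832%.

54.6832%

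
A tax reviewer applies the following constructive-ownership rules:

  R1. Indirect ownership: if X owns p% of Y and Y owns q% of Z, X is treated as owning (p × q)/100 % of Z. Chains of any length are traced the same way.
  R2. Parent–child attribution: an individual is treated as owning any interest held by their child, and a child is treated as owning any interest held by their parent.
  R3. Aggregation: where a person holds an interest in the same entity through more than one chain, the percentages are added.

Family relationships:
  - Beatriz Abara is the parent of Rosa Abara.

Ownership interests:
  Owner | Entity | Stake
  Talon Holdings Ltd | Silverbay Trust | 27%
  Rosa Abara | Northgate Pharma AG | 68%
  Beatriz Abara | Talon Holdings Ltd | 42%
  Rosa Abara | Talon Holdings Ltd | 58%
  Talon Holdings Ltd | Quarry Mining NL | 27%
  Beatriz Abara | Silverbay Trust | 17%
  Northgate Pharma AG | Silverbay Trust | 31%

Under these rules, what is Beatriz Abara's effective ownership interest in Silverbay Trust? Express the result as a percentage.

By parent–child attribution (R2), Beatriz Abara is treated as also owning Rosa Abara's interest in Talon Holdings Ltd, giving 42% + 58% = 100%.
By parent–child attribution (R2), Beatriz Abara is treated as owning Rosa Abara's 68% interest in Northgate Pharma AG.
Chain via Talon Holdings Ltd (R1): 100% × 27% = 27% of Silverbay Trust.
Direct interest in Silverbay Trust: 17%.
Chain via Northgate Pharma AG (R1): 68% × 31% = 21.08% of Silverbay Trust.
Aggregating (R3): 27% + 17% + 21.08% = 65.08%.

65.08%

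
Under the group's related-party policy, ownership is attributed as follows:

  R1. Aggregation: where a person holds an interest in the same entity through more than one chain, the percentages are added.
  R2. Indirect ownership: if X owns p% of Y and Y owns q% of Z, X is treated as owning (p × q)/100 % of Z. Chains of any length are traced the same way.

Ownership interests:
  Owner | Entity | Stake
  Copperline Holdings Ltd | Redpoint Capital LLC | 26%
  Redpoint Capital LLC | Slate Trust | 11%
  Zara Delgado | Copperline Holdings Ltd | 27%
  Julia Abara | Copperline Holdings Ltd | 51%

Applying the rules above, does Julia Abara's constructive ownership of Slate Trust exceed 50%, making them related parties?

No

Chain via Copperline Holdings Ltd → Redpoint Capital LLC (R2): 51% × 26% × 11% = 1.4586% of Slate Trust.
1.4586% does not exceed the 50% threshold, so Julia is not a related party to Slate Trust.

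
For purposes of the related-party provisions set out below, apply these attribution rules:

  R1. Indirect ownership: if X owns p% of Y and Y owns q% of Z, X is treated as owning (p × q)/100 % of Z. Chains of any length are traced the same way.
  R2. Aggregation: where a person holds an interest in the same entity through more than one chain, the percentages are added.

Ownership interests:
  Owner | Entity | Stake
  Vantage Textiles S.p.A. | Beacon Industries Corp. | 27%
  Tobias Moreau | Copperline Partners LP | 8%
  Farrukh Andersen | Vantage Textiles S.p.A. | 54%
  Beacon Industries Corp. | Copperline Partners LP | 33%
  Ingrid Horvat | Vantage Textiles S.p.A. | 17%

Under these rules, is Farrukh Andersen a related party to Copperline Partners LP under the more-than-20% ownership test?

Chain via Vantage Textiles S.p.A. → Beacon Industries Corp. (R1): 54% × 27% × 33% = 4.8114% of Copperline Partners LP.
4.8114% does not exceed the 20% threshold, so Farrukh is not a related party to Copperline Partners LP.

No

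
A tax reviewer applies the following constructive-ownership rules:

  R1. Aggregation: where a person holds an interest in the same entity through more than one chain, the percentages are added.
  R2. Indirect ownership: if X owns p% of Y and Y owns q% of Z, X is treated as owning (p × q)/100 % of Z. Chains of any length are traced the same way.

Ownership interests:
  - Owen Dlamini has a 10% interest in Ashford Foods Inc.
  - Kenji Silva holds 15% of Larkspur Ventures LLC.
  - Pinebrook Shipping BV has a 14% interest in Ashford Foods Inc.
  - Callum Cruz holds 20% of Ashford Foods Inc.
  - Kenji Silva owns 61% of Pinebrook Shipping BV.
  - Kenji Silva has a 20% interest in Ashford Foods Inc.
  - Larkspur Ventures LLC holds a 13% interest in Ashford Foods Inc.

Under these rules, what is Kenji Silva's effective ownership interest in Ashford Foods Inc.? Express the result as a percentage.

Chain via Pinebrook Shipping BV (R2): 61% × 14% = 8.54% of Ashford Foods Inc.
Chain via Larkspur Ventures LLC (R2): 15% × 13% = 1.95% of Ashford Foods Inc.
Direct interest in Ashford Foods Inc: 20%.
Aggregating (R1): 8.54% + 1.95% + 20% = 30.49%.

30.49%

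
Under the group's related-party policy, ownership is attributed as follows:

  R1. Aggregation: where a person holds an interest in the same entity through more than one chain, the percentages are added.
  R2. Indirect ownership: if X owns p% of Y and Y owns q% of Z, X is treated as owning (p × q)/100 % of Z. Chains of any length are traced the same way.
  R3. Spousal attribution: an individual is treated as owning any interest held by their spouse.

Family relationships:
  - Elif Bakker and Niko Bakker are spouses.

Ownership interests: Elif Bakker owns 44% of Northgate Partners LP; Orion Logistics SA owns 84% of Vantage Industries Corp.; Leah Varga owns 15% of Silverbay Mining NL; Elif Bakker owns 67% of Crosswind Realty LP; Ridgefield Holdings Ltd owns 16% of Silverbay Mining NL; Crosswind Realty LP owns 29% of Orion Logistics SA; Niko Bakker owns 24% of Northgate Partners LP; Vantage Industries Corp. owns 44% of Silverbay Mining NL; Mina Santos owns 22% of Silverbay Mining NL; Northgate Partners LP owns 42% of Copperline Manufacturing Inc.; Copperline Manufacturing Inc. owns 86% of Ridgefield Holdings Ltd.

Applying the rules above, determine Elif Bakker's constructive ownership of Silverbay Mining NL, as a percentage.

11.111184%

By spousal attribution (R3), Elif Bakker is treated as also owning Niko Bakker's interest in Northgate Partners LP, giving 44% + 24% = 68%.
Chain via Crosswind Realty LP → Orion Logistics SA → Vantage Industries Corp. (R2): 67% × 29% × 84% × 44% = 7.181328% of Silverbay Mining NL.
Chain via Northgate Partners LP → Copperline Manufacturing Inc. → Ridgefield Holdings Ltd (R2): 68% × 42% × 86% × 16% = 3.929856% of Silverbay Mining NL.
Aggregating (R1): 7.181328% + 3.929856% = 11.111184%.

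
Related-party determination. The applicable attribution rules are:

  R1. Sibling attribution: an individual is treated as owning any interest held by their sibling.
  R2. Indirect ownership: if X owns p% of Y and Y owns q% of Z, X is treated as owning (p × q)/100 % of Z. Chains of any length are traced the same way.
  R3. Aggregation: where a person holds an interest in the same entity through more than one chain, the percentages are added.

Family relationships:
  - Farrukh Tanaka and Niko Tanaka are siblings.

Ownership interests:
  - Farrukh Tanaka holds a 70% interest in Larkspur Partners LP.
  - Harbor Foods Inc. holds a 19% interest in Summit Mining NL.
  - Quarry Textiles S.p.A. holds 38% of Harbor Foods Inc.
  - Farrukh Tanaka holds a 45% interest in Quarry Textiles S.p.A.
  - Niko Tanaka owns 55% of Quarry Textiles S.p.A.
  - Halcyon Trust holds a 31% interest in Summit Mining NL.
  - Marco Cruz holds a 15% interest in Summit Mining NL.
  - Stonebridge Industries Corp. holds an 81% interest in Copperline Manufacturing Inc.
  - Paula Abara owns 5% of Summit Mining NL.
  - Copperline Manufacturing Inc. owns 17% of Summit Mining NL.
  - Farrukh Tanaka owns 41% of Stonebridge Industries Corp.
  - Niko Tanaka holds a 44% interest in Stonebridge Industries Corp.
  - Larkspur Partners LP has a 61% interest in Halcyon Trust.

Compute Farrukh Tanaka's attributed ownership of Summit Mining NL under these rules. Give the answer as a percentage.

By sibling attribution (R1), Farrukh Tanaka is treated as also owning Niko Tanaka's interest in Quarry Textiles S.p.A, giving 45% + 55% = 100%.
By sibling attribution (R1), Farrukh Tanaka is treated as also owning Niko Tanaka's interest in Stonebridge Industries Corp, giving 41% + 44% = 85%.
Chain via Quarry Textiles S.p.A. → Harbor Foods Inc. (R2): 100% × 38% × 19% = 7.22% of Summit Mining NL.
Chain via Stonebridge Industries Corp. → Copperline Manufacturing Inc. (R2): 85% × 81% × 17% = 11.7045% of Summit Mining NL.
Chain via Larkspur Partners LP → Halcyon Trust (R2): 70% × 61% × 31% = 13.237% of Summit Mining NL.
Aggregating (R3): 7.22% + 11.7045% + 13.237% = 32.1615%.

32.1615%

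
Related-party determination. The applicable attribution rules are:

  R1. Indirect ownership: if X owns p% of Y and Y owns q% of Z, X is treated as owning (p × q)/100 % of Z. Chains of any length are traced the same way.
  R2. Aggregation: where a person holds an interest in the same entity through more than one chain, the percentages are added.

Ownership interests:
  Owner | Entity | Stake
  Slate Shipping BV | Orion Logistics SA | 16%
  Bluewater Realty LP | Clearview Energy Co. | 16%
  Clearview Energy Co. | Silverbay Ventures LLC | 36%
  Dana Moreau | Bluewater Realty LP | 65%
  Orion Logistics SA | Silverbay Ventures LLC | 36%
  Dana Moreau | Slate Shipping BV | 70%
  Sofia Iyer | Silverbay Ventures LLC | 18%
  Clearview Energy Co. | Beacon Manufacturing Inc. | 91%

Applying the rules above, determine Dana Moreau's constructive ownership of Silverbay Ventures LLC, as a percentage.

7.776%

Chain via Bluewater Realty LP → Clearview Energy Co. (R1): 65% × 16% × 36% = 3.744% of Silverbay Ventures LLC.
Chain via Slate Shipping BV → Orion Logistics SA (R1): 70% × 16% × 36% = 4.032% of Silverbay Ventures LLC.
Aggregating (R2): 3.744% + 4.032% = 7.776%.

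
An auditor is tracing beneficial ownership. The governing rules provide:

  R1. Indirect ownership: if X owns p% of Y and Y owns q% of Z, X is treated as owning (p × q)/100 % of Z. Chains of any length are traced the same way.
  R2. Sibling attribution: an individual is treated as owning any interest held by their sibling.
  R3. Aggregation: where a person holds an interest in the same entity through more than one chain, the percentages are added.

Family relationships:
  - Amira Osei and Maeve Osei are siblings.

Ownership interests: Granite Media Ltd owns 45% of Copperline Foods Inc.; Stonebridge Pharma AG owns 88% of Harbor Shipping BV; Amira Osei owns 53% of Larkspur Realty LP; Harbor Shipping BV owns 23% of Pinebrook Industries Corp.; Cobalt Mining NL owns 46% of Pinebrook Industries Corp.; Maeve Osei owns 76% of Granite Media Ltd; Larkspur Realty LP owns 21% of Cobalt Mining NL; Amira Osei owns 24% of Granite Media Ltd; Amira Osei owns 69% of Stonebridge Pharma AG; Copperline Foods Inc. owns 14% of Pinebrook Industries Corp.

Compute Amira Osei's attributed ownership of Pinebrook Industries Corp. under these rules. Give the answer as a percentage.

By sibling attribution (R2), Amira Osei is treated as also owning Maeve Osei's interest in Granite Media Ltd, giving 24% + 76% = 100%.
Chain via Larkspur Realty LP → Cobalt Mining NL (R1): 53% × 21% × 46% = 5.1198% of Pinebrook Industries Corp.
Chain via Stonebridge Pharma AG → Harbor Shipping BV (R1): 69% × 88% × 23% = 13.9656% of Pinebrook Industries Corp.
Chain via Granite Media Ltd → Copperline Foods Inc. (R1): 100% × 45% × 14% = 6.3% of Pinebrook Industries Corp.
Aggregating (R3): 5.1198% + 13.9656% + 6.3% = 25.3854%.

25.3854%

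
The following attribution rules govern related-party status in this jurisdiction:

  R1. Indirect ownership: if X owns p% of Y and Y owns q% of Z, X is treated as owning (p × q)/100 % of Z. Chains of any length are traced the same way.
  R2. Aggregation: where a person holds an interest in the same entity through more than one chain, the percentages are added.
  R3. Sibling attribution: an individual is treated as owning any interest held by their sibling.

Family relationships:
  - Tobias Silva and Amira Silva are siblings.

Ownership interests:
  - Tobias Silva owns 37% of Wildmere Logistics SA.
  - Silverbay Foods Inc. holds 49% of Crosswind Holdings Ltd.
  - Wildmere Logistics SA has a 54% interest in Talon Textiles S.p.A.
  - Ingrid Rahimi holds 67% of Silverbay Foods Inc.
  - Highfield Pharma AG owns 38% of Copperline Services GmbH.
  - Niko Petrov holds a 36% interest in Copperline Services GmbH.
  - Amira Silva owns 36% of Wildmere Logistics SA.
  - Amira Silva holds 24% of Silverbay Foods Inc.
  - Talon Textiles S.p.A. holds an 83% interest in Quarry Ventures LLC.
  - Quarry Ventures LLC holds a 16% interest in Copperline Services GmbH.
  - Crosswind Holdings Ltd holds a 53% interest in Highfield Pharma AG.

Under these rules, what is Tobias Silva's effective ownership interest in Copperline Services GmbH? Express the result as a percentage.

7.60344%

By sibling attribution (R3), Tobias Silva is treated as also owning Amira Silva's interest in Wildmere Logistics SA, giving 37% + 36% = 73%.
By sibling attribution (R3), Tobias Silva is treated as owning Amira Silva's 24% interest in Silverbay Foods Inc.
Chain via Wildmere Logistics SA → Talon Textiles S.p.A. → Quarry Ventures LLC (R1): 73% × 54% × 83% × 16% = 5.234976% of Copperline Services GmbH.
Chain via Silverbay Foods Inc. → Crosswind Holdings Ltd → Highfield Pharma AG (R1): 24% × 49% × 53% × 38% = 2.368464% of Copperline Services GmbH.
Aggregating (R2): 5.234976% + 2.368464% = 7.60344%.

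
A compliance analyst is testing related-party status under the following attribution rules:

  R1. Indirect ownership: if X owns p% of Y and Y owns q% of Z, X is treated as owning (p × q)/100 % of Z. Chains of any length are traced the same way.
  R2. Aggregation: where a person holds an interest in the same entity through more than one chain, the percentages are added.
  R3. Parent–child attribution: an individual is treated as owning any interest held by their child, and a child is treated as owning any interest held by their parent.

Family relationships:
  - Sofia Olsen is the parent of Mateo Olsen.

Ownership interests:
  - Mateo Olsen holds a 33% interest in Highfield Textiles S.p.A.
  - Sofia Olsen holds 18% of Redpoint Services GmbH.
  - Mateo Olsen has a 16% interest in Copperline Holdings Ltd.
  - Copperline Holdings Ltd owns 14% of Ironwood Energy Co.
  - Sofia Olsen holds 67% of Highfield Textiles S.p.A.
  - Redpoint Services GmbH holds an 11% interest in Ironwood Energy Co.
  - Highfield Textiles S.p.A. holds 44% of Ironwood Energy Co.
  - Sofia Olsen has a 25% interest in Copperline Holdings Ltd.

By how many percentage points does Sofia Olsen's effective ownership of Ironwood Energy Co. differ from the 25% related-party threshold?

26.72

By parent–child attribution (R3), Sofia Olsen is treated as also owning Mateo Olsen's interest in Copperline Holdings Ltd, giving 25% + 16% = 41%.
By parent–child attribution (R3), Sofia Olsen is treated as also owning Mateo Olsen's interest in Highfield Textiles S.p.A, giving 67% + 33% = 100%.
Chain via Redpoint Services GmbH (R1): 18% × 11% = 1.98% of Ironwood Energy Co.
Chain via Copperline Holdings Ltd (R1): 41% × 14% = 5.74% of Ironwood Energy Co.
Chain via Highfield Textiles S.p.A. (R1): 100% × 44% = 44% of Ironwood Energy Co.
Aggregating (R2): 1.98% + 5.74% + 44% = 51.72%.
51.72% exceeds the 25% threshold by 26.72 percentage points.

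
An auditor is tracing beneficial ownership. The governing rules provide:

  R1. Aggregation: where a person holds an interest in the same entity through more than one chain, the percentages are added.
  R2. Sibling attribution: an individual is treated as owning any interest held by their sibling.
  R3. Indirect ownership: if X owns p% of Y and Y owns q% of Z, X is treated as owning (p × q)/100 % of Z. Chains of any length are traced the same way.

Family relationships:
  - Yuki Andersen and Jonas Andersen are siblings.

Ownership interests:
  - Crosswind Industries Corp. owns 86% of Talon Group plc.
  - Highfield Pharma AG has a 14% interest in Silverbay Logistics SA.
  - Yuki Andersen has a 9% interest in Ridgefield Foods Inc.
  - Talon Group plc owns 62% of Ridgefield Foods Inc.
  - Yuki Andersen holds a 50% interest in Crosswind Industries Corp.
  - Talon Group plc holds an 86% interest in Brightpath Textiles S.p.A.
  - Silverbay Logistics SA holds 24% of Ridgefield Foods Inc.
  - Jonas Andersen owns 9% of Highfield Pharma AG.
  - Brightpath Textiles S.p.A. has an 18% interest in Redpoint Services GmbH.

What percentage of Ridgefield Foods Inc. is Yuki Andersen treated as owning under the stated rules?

35.9624%

By sibling attribution (R2), Yuki Andersen is treated as owning Jonas Andersen's 9% interest in Highfield Pharma AG.
Chain via Crosswind Industries Corp. → Talon Group plc (R3): 50% × 86% × 62% = 26.66% of Ridgefield Foods Inc.
Direct interest in Ridgefield Foods Inc: 9%.
Chain via Highfield Pharma AG → Silverbay Logistics SA (R3): 9% × 14% × 24% = 0.3024% of Ridgefield Foods Inc.
Aggregating (R1): 26.66% + 9% + 0.3024% = 35.9624%.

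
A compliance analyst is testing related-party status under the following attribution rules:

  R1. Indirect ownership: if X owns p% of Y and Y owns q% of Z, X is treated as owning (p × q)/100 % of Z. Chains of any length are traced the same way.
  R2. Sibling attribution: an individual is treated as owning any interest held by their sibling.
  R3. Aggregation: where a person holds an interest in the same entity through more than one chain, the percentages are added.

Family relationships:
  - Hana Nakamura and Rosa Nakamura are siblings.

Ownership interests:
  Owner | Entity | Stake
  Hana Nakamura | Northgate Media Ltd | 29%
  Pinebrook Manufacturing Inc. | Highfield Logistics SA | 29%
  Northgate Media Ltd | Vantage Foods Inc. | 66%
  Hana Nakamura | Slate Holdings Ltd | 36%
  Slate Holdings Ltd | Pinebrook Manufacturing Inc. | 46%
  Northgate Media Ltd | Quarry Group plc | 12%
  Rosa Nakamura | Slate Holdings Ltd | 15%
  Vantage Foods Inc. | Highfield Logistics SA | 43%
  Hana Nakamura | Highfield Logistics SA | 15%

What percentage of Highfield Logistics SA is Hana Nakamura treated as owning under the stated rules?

30.0336%

By sibling attribution (R2), Hana Nakamura is treated as also owning Rosa Nakamura's interest in Slate Holdings Ltd, giving 36% + 15% = 51%.
Chain via Slate Holdings Ltd → Pinebrook Manufacturing Inc. (R1): 51% × 46% × 29% = 6.8034% of Highfield Logistics SA.
Chain via Northgate Media Ltd → Vantage Foods Inc. (R1): 29% × 66% × 43% = 8.2302% of Highfield Logistics SA.
Direct interest in Highfield Logistics SA: 15%.
Aggregating (R3): 6.8034% + 8.2302% + 15% = 30.0336%.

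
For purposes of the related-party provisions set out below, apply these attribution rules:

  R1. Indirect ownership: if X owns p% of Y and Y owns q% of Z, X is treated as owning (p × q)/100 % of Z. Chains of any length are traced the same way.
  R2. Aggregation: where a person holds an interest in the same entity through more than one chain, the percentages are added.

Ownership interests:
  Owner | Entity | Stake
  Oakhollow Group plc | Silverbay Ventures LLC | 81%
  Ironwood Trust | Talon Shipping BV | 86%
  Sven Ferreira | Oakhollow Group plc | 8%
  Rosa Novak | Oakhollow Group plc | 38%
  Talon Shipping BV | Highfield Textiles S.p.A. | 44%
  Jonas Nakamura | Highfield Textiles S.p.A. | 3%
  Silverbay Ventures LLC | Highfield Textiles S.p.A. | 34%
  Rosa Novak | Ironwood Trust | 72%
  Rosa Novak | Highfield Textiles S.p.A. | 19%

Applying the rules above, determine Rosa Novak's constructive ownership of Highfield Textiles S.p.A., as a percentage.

56.71%

Chain via Ironwood Trust → Talon Shipping BV (R1): 72% × 86% × 44% = 27.2448% of Highfield Textiles S.p.A.
Chain via Oakhollow Group plc → Silverbay Ventures LLC (R1): 38% × 81% × 34% = 10.4652% of Highfield Textiles S.p.A.
Direct interest in Highfield Textiles S.p.A: 19%.
Aggregating (R2): 27.2448% + 10.4652% + 19% = 56.71%.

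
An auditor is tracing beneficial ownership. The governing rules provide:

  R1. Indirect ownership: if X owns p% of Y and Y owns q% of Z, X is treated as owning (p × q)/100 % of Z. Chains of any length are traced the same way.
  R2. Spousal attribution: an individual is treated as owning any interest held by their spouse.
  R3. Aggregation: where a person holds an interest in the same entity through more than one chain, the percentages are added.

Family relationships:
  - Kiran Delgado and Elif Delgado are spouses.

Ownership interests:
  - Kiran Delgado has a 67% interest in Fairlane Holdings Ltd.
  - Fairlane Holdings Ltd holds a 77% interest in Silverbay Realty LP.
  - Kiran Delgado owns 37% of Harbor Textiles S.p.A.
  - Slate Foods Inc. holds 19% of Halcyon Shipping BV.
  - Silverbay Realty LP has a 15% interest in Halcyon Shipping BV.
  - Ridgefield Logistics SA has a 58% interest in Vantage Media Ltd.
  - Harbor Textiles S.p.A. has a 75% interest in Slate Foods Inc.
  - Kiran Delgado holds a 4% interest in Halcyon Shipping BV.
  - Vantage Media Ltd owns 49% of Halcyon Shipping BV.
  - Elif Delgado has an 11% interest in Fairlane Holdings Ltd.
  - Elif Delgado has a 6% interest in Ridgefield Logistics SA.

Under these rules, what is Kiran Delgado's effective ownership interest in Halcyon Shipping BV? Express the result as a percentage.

By spousal attribution (R2), Kiran Delgado is treated as also owning Elif Delgado's interest in Fairlane Holdings Ltd, giving 67% + 11% = 78%.
By spousal attribution (R2), Kiran Delgado is treated as owning Elif Delgado's 6% interest in Ridgefield Logistics SA.
Chain via Fairlane Holdings Ltd → Silverbay Realty LP (R1): 78% × 77% × 15% = 9.009% of Halcyon Shipping BV.
Chain via Harbor Textiles S.p.A. → Slate Foods Inc. (R1): 37% × 75% × 19% = 5.2725% of Halcyon Shipping BV.
Direct interest in Halcyon Shipping BV: 4%.
Chain via Ridgefield Logistics SA → Vantage Media Ltd (R1): 6% × 58% × 49% = 1.7052% of Halcyon Shipping BV.
Aggregating (R3): 9.009% + 5.2725% + 4% + 1.7052% = 19.9867%.

19.9867%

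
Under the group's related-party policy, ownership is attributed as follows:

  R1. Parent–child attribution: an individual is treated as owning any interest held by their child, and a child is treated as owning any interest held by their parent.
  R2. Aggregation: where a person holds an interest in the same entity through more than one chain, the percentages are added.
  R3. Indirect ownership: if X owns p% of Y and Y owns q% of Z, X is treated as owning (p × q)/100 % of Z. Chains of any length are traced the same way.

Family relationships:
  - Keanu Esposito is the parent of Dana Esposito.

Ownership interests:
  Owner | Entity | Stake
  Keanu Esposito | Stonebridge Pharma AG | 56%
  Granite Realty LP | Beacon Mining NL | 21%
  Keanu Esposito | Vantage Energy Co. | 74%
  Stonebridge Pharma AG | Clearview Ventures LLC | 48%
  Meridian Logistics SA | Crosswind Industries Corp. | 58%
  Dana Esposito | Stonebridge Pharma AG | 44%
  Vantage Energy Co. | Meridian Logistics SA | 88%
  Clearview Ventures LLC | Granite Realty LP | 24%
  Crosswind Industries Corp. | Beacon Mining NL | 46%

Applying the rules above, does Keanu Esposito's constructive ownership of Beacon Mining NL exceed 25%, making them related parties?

By parent–child attribution (R1), Keanu Esposito is treated as also owning Dana Esposito's interest in Stonebridge Pharma AG, giving 56% + 44% = 100%.
Chain via Vantage Energy Co. → Meridian Logistics SA → Crosswind Industries Corp. (R3): 74% × 88% × 58% × 46% = 17.374016% of Beacon Mining NL.
Chain via Stonebridge Pharma AG → Clearview Ventures LLC → Granite Realty LP (R3): 100% × 48% × 24% × 21% = 2.4192% of Beacon Mining NL.
Aggregating (R2): 17.374016% + 2.4192% = 19.793216%.
19.793216% does not exceed the 25% threshold, so Keanu is not a related party to Beacon Mining NL.

No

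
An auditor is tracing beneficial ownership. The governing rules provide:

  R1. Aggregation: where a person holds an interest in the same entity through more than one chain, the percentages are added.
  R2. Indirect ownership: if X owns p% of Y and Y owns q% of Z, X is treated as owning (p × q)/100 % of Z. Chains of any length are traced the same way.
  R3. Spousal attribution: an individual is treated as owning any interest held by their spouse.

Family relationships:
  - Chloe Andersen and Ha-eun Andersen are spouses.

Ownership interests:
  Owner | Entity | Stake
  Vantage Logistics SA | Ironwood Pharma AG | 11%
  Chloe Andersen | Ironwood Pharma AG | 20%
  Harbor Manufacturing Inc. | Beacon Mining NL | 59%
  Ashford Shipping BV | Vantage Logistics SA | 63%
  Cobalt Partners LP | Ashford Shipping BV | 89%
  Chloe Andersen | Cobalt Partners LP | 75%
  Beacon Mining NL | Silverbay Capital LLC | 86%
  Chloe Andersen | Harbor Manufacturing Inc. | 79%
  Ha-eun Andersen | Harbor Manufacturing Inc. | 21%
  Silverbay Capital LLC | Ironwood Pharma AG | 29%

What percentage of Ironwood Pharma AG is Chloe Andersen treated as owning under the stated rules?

By spousal attribution (R3), Chloe Andersen is treated as also owning Ha-eun Andersen's interest in Harbor Manufacturing Inc, giving 79% + 21% = 100%.
Chain via Harbor Manufacturing Inc. → Beacon Mining NL → Silverbay Capital LLC (R2): 100% × 59% × 86% × 29% = 14.7146% of Ironwood Pharma AG.
Chain via Cobalt Partners LP → Ashford Shipping BV → Vantage Logistics SA (R2): 75% × 89% × 63% × 11% = 4.625775% of Ironwood Pharma AG.
Direct interest in Ironwood Pharma AG: 20%.
Aggregating (R1): 14.7146% + 4.625775% + 20% = 39.340375%.

39.340375%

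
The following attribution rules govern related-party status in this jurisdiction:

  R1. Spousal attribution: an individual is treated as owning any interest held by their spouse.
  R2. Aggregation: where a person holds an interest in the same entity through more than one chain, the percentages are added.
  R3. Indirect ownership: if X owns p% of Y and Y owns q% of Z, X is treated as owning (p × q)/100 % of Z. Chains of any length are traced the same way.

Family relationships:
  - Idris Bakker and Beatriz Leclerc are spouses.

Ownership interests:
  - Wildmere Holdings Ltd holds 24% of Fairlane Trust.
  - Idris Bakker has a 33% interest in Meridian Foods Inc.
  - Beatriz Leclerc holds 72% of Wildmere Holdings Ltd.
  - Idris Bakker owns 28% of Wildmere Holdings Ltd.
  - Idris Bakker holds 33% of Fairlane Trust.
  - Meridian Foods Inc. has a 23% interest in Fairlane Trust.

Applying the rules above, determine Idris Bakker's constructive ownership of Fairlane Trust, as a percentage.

By spousal attribution (R1), Idris Bakker is treated as also owning Beatriz Leclerc's interest in Wildmere Holdings Ltd, giving 28% + 72% = 100%.
Chain via Meridian Foods Inc. (R3): 33% × 23% = 7.59% of Fairlane Trust.
Chain via Wildmere Holdings Ltd (R3): 100% × 24% = 24% of Fairlane Trust.
Direct interest in Fairlane Trust: 33%.
Aggregating (R2): 7.59% + 24% + 33% = 64.59%.

64.59%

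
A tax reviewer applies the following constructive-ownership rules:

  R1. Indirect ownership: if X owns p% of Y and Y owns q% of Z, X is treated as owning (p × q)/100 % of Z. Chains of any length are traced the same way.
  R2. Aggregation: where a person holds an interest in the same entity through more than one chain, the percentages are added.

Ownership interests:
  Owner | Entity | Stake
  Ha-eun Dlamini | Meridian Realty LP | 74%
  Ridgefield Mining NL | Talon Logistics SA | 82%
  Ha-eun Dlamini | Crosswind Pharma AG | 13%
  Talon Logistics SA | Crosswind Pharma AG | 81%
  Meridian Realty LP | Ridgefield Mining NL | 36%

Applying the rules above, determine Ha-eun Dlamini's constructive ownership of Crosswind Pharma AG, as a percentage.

Chain via Meridian Realty LP → Ridgefield Mining NL → Talon Logistics SA (R1): 74% × 36% × 82% × 81% = 17.694288% of Crosswind Pharma AG.
Direct interest in Crosswind Pharma AG: 13%.
Aggregating (R2): 17.694288% + 13% = 30.694288%.

30.694288%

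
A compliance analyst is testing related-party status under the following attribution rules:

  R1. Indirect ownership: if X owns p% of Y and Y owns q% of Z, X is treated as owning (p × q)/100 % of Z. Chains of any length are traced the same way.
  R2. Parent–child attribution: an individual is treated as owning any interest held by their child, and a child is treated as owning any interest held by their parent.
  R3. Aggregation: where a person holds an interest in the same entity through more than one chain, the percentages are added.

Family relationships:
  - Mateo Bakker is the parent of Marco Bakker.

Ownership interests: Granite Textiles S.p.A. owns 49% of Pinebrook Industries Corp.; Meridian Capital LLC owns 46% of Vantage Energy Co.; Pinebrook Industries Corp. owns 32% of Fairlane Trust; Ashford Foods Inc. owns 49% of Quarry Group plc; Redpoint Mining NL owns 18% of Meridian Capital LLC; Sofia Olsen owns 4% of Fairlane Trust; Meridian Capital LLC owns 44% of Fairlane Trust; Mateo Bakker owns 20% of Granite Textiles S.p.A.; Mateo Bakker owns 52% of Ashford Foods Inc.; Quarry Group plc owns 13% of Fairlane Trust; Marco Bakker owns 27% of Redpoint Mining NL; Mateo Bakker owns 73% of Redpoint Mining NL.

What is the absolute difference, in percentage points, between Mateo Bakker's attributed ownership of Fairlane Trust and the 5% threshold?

9.3684

By parent–child attribution (R2), Mateo Bakker is treated as also owning Marco Bakker's interest in Redpoint Mining NL, giving 73% + 27% = 100%.
Chain via Granite Textiles S.p.A. → Pinebrook Industries Corp. (R1): 20% × 49% × 32% = 3.136% of Fairlane Trust.
Chain via Redpoint Mining NL → Meridian Capital LLC (R1): 100% × 18% × 44% = 7.92% of Fairlane Trust.
Chain via Ashford Foods Inc. → Quarry Group plc (R1): 52% × 49% × 13% = 3.3124% of Fairlane Trust.
Aggregating (R3): 3.136% + 7.92% + 3.3124% = 14.3684%.
14.3684% exceeds the 5% threshold by 9.3684 percentage points.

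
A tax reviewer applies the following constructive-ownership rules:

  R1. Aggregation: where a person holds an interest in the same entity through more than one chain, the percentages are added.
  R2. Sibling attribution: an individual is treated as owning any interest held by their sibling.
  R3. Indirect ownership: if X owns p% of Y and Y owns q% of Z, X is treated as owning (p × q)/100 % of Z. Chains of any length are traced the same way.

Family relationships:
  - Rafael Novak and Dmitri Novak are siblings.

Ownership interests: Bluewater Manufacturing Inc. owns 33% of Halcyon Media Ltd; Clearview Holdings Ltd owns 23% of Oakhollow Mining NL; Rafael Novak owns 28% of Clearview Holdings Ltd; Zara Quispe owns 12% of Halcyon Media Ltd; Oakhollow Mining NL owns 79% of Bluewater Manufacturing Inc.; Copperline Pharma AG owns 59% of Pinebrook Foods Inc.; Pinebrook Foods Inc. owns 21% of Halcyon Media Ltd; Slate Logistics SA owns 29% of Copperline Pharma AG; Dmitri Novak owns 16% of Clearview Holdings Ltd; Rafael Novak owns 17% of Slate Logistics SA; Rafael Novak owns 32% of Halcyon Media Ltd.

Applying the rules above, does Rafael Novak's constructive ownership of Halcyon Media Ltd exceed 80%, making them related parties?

No

By sibling attribution (R2), Rafael Novak is treated as also owning Dmitri Novak's interest in Clearview Holdings Ltd, giving 28% + 16% = 44%.
Chain via Clearview Holdings Ltd → Oakhollow Mining NL → Bluewater Manufacturing Inc. (R3): 44% × 23% × 79% × 33% = 2.638284% of Halcyon Media Ltd.
Chain via Slate Logistics SA → Copperline Pharma AG → Pinebrook Foods Inc. (R3): 17% × 29% × 59% × 21% = 0.610827% of Halcyon Media Ltd.
Direct interest in Halcyon Media Ltd: 32%.
Aggregating (R1): 2.638284% + 0.610827% + 32% = 35.249111%.
35.249111% does not exceed the 80% threshold, so Rafael is not a related party to Halcyon Media Ltd.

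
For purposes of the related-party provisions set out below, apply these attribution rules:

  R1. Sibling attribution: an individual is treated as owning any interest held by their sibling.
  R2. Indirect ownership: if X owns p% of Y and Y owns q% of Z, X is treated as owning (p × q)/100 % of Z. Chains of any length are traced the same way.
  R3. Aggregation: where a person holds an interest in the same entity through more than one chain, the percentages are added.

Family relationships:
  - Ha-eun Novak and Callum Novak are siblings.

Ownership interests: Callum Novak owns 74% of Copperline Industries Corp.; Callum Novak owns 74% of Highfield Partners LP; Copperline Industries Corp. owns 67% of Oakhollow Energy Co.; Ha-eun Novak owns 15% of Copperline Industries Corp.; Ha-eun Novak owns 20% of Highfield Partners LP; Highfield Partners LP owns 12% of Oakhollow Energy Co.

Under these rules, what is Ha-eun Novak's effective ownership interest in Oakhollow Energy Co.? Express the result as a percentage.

By sibling attribution (R1), Ha-eun Novak is treated as also owning Callum Novak's interest in Highfield Partners LP, giving 20% + 74% = 94%.
By sibling attribution (R1), Ha-eun Novak is treated as also owning Callum Novak's interest in Copperline Industries Corp, giving 15% + 74% = 89%.
Chain via Highfield Partners LP (R2): 94% × 12% = 11.28% of Oakhollow Energy Co.
Chain via Copperline Industries Corp. (R2): 89% × 67% = 59.63% of Oakhollow Energy Co.
Aggregating (R3): 11.28% + 59.63% = 70.91%.

70.91%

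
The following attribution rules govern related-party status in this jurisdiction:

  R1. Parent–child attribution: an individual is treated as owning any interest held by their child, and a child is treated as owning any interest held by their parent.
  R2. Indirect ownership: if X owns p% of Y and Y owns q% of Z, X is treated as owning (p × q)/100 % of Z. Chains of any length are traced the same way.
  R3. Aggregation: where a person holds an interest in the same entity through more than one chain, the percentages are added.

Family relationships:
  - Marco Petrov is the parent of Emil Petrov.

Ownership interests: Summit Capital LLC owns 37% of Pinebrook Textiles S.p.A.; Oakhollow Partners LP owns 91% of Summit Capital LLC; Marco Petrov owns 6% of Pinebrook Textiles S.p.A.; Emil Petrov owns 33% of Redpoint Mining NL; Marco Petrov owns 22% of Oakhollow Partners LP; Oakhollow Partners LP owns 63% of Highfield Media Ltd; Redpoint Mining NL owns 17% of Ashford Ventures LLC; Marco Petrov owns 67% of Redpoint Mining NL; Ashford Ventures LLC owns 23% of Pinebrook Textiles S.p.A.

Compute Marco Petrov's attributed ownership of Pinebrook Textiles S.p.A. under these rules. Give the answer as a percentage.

17.3174%

By parent–child attribution (R1), Marco Petrov is treated as also owning Emil Petrov's interest in Redpoint Mining NL, giving 67% + 33% = 100%.
Chain via Oakhollow Partners LP → Summit Capital LLC (R2): 22% × 91% × 37% = 7.4074% of Pinebrook Textiles S.p.A.
Chain via Redpoint Mining NL → Ashford Ventures LLC (R2): 100% × 17% × 23% = 3.91% of Pinebrook Textiles S.p.A.
Direct interest in Pinebrook Textiles S.p.A: 6%.
Aggregating (R3): 7.4074% + 3.91% + 6% = 17.3174%.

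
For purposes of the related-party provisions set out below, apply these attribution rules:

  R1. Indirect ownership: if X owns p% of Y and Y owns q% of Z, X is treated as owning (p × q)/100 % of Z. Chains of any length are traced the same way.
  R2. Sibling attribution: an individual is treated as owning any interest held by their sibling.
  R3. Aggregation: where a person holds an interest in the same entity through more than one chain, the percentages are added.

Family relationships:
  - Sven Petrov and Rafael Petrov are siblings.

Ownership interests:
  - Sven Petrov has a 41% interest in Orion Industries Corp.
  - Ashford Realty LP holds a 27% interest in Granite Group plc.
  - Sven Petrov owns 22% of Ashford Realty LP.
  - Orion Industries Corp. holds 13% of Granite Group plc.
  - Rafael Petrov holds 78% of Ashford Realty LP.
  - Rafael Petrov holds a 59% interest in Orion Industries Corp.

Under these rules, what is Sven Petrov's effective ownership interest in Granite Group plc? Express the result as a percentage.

By sibling attribution (R2), Sven Petrov is treated as also owning Rafael Petrov's interest in Orion Industries Corp, giving 41% + 59% = 100%.
By sibling attribution (R2), Sven Petrov is treated as also owning Rafael Petrov's interest in Ashford Realty LP, giving 22% + 78% = 100%.
Chain via Orion Industries Corp. (R1): 100% × 13% = 13% of Granite Group plc.
Chain via Ashford Realty LP (R1): 100% × 27% = 27% of Granite Group plc.
Aggregating (R3): 13% + 27% = 40%.

40%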